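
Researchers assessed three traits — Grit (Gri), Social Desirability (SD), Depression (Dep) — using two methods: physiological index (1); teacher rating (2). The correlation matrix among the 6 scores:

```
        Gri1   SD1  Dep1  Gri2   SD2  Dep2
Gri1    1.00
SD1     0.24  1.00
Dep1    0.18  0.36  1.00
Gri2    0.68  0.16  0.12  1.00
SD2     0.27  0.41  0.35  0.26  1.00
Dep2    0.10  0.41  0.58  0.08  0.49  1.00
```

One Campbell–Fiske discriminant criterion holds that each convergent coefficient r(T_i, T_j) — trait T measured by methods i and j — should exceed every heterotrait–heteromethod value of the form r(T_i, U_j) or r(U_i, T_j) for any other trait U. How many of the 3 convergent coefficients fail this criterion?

Each convergent coefficient versus the relevant comparison correlations:
Gri (methods 1·2): 0.68 vs {0.27, 0.16, 0.10, 0.12} → pass.
SD (methods 1·2): 0.41 vs {0.16, 0.27, 0.41, 0.35} → fail.
Dep (methods 1·2): 0.58 vs {0.12, 0.10, 0.35, 0.41} → pass.
1 of 3 fail.

1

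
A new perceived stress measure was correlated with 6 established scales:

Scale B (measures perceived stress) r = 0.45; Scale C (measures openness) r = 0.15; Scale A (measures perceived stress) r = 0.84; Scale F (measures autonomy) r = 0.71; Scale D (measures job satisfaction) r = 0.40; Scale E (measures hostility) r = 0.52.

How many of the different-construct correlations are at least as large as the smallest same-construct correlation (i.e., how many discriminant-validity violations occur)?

Convergent (same construct = perceived stress): Scale B, Scale A.
Smallest convergent = 0.45. Discriminant values: 0.15, 0.71, 0.40, 0.52; count ≥ 0.45 → 2.

2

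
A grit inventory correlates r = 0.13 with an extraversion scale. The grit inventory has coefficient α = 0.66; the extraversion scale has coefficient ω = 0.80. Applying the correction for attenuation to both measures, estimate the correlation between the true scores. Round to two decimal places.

0.18

r_true = r_obs / √(r_xx · r_yy) = 0.13 / √(0.66 × 0.80) = 0.13 / √0.5280 = 0.13 / 0.7266 ≈ 0.18.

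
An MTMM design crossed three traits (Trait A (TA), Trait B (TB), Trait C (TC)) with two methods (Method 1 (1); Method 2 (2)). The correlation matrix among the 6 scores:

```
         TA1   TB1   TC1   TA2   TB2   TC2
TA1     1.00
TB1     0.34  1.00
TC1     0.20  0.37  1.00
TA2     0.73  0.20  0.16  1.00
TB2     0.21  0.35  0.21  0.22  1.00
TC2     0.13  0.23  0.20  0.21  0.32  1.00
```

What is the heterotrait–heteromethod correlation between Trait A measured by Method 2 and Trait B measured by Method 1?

Different traits and methods: r(TA2, TB1) = 0.20.

0.20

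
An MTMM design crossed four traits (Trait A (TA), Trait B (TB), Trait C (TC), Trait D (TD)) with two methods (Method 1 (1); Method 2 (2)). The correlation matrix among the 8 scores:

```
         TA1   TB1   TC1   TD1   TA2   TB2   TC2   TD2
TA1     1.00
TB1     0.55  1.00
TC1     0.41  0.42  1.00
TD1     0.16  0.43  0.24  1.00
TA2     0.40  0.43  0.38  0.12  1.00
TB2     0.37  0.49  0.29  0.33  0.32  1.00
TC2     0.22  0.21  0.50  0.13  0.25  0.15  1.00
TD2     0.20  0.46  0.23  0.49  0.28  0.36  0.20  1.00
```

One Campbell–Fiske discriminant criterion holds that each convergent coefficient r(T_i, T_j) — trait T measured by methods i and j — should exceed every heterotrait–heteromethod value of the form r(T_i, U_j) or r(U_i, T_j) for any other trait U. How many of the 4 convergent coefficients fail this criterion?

Checking each validity diagonal entry against its comparison values:
TA (methods 1·2): 0.40 vs {0.37, 0.43, 0.22, 0.38, 0.20, 0.12} → fail.
TB (methods 1·2): 0.49 vs {0.43, 0.37, 0.21, 0.29, 0.46, 0.33} → pass.
TC (methods 1·2): 0.50 vs {0.38, 0.22, 0.29, 0.21, 0.23, 0.13} → pass.
TD (methods 1·2): 0.49 vs {0.12, 0.20, 0.33, 0.46, 0.13, 0.23} → pass.
1 of 4 fail.

1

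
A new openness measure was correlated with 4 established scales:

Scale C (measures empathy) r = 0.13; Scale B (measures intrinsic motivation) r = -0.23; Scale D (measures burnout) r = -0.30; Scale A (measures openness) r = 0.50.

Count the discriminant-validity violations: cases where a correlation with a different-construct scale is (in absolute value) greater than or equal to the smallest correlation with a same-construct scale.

0

Convergent (same construct = openness): Scale A.
Smallest convergent = 0.50. Discriminant |r|: 0.13, 0.23, 0.30; count ≥ 0.50 → 0.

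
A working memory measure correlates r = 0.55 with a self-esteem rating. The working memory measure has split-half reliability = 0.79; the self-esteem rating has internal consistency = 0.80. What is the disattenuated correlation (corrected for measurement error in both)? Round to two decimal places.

0.69

r_true = r_obs / √(r_xx · r_yy) = 0.55 / √(0.79 × 0.80) = 0.55 / √0.6320 = 0.55 / 0.7950 ≈ 0.69.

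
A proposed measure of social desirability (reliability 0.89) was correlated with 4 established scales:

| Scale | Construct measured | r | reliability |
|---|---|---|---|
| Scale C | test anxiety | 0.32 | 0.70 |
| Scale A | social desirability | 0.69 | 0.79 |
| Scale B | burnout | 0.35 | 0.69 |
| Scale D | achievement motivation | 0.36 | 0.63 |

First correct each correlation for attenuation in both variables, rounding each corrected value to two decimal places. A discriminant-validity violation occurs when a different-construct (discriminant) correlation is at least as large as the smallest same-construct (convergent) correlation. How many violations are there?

Disattenuated r (r / √(r_scale · r_new)):
  Scale C (disc): 0.32 / √(0.70·0.89) = 0.41
  Scale A (conv): 0.69 / √(0.79·0.89) = 0.82
  Scale B (disc): 0.35 / √(0.69·0.89) = 0.45
  Scale D (disc): 0.36 / √(0.63·0.89) = 0.48
Smallest convergent = 0.82. Discriminant values: 0.41, 0.45, 0.48; count ≥ 0.82 → 0.

0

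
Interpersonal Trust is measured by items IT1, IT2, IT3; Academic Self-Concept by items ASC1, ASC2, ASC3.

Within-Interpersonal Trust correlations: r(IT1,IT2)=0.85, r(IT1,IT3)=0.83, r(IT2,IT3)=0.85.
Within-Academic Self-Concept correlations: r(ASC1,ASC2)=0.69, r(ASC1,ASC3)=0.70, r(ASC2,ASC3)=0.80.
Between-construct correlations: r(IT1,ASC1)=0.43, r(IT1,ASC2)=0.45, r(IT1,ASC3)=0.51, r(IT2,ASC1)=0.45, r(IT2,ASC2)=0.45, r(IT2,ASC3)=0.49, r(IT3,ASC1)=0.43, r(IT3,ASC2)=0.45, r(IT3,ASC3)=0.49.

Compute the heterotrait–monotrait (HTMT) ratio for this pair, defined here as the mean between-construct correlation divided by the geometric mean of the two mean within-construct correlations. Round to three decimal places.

Mean between = 4.15/9 = 0.4611.
Mean within-IT = 2.53/3 = 0.8433; mean within-ASC = 2.19/3 = 0.7300.
Geometric mean = √(0.8433 × 0.7300) = 0.7846.
HTMT = 0.4611 / 0.7846 = 0.588.

0.588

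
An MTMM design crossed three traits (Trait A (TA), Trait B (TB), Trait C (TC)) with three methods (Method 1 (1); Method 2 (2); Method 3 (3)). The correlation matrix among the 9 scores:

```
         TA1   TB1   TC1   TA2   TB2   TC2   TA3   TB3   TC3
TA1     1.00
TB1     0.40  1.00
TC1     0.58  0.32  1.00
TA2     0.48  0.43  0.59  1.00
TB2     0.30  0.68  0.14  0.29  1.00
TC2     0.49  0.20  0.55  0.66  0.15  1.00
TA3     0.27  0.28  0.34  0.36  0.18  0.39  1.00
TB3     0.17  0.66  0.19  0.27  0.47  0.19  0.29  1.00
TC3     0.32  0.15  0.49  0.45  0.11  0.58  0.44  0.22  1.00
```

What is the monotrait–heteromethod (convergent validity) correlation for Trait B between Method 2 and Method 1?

Same trait (TB), different methods: r(TB2, TB1) = 0.68.

0.68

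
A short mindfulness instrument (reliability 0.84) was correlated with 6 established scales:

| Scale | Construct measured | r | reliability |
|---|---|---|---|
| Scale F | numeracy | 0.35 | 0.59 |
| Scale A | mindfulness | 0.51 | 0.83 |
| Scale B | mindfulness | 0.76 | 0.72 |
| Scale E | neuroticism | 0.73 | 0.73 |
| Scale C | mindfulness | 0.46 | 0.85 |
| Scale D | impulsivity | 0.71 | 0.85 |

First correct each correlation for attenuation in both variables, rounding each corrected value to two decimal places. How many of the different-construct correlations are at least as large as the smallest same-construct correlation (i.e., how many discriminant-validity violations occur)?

2

Disattenuated r (r / √(r_scale · r_new)):
  Scale F (disc): 0.35 / √(0.59·0.84) = 0.50
  Scale A (conv): 0.51 / √(0.83·0.84) = 0.61
  Scale B (conv): 0.76 / √(0.72·0.84) = 0.98
  Scale E (disc): 0.73 / √(0.73·0.84) = 0.93
  Scale C (conv): 0.46 / √(0.85·0.84) = 0.54
  Scale D (disc): 0.71 / √(0.85·0.84) = 0.84
Smallest convergent = 0.54. Discriminant values: 0.50, 0.93, 0.84; count ≥ 0.54 → 2.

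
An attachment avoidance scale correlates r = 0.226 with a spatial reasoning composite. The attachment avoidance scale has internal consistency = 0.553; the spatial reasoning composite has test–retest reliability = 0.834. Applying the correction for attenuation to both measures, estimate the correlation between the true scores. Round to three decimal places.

0.333

r_true = r_obs / √(r_xx · r_yy) = 0.226 / √(0.553 × 0.834) = 0.226 / √0.461202 = 0.226 / 0.6791 ≈ 0.333.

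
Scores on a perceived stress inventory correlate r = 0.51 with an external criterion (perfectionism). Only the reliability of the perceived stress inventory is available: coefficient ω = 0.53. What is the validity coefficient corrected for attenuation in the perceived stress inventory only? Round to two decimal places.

Single correction: r_c = r_obs / √r_xx = 0.51 / √0.53 = 0.51 / 0.7280 ≈ 0.70.

0.70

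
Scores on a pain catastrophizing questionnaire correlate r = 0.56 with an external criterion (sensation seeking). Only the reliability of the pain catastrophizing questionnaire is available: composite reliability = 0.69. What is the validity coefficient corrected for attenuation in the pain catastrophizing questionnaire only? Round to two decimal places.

0.67

Single correction: r_c = r_obs / √r_xx = 0.56 / √0.69 = 0.56 / 0.8307 ≈ 0.67.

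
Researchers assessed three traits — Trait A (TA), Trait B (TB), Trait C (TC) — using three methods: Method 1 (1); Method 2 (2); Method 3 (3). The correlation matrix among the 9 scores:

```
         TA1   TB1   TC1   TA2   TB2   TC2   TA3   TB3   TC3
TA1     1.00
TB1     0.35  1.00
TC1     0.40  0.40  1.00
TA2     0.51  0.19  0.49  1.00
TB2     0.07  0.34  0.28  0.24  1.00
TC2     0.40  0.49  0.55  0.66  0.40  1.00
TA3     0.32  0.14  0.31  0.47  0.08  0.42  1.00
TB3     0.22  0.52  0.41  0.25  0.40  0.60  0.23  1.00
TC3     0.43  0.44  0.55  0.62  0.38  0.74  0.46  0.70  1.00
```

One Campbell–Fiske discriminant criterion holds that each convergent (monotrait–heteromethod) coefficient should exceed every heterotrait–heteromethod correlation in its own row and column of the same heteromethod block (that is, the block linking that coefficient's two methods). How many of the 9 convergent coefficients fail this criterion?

Each convergent coefficient versus the relevant comparison correlations:
TA (methods 1·2): 0.51 vs {0.07, 0.19, 0.40, 0.49} → pass.
TA (methods 1·3): 0.32 vs {0.22, 0.14, 0.43, 0.31} → fail.
TA (methods 2·3): 0.47 vs {0.25, 0.08, 0.62, 0.42} → fail.
TB (methods 1·2): 0.34 vs {0.19, 0.07, 0.49, 0.28} → fail.
TB (methods 1·3): 0.52 vs {0.14, 0.22, 0.44, 0.41} → pass.
TB (methods 2·3): 0.40 vs {0.08, 0.25, 0.38, 0.60} → fail.
TC (methods 1·2): 0.55 vs {0.49, 0.40, 0.28, 0.49} → pass.
TC (methods 1·3): 0.55 vs {0.31, 0.43, 0.41, 0.44} → pass.
TC (methods 2·3): 0.74 vs {0.42, 0.62, 0.60, 0.38} → pass.
4 of 9 fail.

4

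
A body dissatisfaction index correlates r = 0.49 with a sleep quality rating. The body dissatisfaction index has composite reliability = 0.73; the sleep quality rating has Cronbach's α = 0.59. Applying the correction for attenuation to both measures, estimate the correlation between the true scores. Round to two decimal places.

r_true = r_obs / √(r_xx · r_yy) = 0.49 / √(0.73 × 0.59) = 0.49 / √0.4307 = 0.49 / 0.6563 ≈ 0.75.

0.75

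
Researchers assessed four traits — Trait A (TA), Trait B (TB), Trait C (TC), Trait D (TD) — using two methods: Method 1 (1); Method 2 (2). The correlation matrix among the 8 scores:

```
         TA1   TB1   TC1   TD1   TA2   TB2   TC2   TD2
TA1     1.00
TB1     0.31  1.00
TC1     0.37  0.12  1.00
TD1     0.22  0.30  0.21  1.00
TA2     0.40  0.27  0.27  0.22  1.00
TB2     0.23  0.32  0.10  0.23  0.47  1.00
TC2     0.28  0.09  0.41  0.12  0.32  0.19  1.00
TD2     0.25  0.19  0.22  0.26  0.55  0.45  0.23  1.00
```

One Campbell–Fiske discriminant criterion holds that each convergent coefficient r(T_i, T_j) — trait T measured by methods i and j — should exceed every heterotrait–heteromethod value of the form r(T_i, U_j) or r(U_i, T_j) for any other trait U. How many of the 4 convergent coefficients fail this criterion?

Each convergent coefficient versus the relevant comparison correlations:
TA (methods 1·2): 0.40 vs {0.23, 0.27, 0.28, 0.27, 0.25, 0.22} → pass.
TB (methods 1·2): 0.32 vs {0.27, 0.23, 0.09, 0.10, 0.19, 0.23} → pass.
TC (methods 1·2): 0.41 vs {0.27, 0.28, 0.10, 0.09, 0.22, 0.12} → pass.
TD (methods 1·2): 0.26 vs {0.22, 0.25, 0.23, 0.19, 0.12, 0.22} → pass.
0 of 4 fail.

0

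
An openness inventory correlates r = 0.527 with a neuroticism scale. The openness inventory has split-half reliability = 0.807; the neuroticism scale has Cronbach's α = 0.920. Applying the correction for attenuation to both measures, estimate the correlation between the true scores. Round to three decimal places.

0.612

r_true = r_obs / √(r_xx · r_yy) = 0.527 / √(0.807 × 0.920) = 0.527 / √0.742440 = 0.527 / 0.8616 ≈ 0.612.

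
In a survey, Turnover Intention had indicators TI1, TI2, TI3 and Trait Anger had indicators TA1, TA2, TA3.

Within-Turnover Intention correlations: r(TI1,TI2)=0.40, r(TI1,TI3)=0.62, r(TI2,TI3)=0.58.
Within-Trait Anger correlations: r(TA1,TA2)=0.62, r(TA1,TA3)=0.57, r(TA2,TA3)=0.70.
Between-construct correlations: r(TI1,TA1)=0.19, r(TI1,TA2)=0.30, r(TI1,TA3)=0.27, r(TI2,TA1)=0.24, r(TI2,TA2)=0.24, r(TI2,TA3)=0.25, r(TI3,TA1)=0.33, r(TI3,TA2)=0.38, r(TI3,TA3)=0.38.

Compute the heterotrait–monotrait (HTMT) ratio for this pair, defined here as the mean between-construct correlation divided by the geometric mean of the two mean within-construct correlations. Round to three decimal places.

Mean between = 2.58/9 = 0.2867.
Mean within-TI = 1.60/3 = 0.5333; mean within-TA = 1.89/3 = 0.6300.
Geometric mean = √(0.5333 × 0.6300) = 0.5796.
HTMT = 0.2867 / 0.5796 = 0.495.

0.495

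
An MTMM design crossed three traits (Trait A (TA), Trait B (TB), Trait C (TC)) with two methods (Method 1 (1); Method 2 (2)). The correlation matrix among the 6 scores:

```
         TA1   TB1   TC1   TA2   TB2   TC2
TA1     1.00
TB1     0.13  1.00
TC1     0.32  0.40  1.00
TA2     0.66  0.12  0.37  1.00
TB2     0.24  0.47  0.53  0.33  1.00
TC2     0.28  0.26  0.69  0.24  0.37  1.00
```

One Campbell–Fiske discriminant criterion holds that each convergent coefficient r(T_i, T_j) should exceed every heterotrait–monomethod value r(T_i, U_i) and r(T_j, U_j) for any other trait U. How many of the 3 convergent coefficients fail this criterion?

0

Checking each validity diagonal entry against its comparison values:
TA (methods 1·2): 0.66 vs {0.13, 0.33, 0.32, 0.24} → pass.
TB (methods 1·2): 0.47 vs {0.13, 0.33, 0.40, 0.37} → pass.
TC (methods 1·2): 0.69 vs {0.32, 0.24, 0.40, 0.37} → pass.
0 of 3 fail.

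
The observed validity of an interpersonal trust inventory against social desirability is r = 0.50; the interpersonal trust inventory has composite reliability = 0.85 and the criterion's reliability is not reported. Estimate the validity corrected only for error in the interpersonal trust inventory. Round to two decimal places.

Single correction: r_c = r_obs / √r_xx = 0.50 / √0.85 = 0.50 / 0.9220 ≈ 0.54.

0.54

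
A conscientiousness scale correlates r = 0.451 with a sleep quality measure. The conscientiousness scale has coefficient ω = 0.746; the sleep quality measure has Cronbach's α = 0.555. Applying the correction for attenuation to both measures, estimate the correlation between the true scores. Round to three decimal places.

0.701

r_true = r_obs / √(r_xx · r_yy) = 0.451 / √(0.746 × 0.555) = 0.451 / √0.414030 = 0.451 / 0.6435 ≈ 0.701.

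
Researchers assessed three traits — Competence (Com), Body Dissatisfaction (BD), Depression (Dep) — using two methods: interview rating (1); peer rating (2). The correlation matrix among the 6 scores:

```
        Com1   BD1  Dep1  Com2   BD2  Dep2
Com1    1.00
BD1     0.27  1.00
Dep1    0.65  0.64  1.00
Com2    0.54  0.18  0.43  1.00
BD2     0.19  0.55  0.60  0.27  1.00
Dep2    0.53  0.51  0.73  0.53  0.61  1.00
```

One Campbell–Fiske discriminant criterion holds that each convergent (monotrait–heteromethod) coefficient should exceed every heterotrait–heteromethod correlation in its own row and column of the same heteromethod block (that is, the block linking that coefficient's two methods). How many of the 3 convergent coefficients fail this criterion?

1

Checking each validity diagonal entry against its comparison values:
Com (methods 1·2): 0.54 vs {0.19, 0.18, 0.53, 0.43} → pass.
BD (methods 1·2): 0.55 vs {0.18, 0.19, 0.51, 0.60} → fail.
Dep (methods 1·2): 0.73 vs {0.43, 0.53, 0.60, 0.51} → pass.
1 of 3 fail.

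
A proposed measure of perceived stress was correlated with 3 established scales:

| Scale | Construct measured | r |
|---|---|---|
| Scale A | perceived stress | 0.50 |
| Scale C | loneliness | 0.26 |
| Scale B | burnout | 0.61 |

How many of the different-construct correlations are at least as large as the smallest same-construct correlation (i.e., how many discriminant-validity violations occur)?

Convergent (same construct = perceived stress): Scale A.
Smallest convergent = 0.50. Discriminant values: 0.26, 0.61; count ≥ 0.50 → 1.

1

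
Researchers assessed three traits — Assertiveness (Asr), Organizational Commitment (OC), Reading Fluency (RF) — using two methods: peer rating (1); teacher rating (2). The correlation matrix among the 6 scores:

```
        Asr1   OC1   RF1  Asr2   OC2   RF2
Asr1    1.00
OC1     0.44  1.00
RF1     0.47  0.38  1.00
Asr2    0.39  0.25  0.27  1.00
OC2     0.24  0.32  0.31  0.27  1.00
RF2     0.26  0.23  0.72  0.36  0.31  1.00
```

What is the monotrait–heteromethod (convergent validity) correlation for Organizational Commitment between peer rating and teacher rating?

Same trait (OC), different methods: r(OC1, OC2) = 0.32.

0.32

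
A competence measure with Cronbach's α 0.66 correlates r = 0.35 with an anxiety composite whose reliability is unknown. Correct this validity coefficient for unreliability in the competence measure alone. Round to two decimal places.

0.43

Single correction: r_c = r_obs / √r_xx = 0.35 / √0.66 = 0.35 / 0.8124 ≈ 0.43.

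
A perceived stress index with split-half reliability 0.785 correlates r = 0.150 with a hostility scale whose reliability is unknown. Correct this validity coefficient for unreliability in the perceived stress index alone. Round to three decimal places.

0.169

Single correction: r_c = r_obs / √r_xx = 0.150 / √0.785 = 0.150 / 0.8860 ≈ 0.169.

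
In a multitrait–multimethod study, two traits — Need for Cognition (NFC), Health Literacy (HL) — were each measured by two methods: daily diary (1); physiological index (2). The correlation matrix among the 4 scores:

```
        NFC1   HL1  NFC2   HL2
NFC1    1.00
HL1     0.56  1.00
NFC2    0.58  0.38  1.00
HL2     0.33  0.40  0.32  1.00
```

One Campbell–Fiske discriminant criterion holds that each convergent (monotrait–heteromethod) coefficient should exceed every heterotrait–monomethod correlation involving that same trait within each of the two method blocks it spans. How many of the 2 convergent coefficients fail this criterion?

Each convergent coefficient versus the relevant comparison correlations:
NFC (methods 1·2): 0.58 vs {0.56, 0.32} → pass.
HL (methods 1·2): 0.40 vs {0.56, 0.32} → fail.
1 of 2 fail.

1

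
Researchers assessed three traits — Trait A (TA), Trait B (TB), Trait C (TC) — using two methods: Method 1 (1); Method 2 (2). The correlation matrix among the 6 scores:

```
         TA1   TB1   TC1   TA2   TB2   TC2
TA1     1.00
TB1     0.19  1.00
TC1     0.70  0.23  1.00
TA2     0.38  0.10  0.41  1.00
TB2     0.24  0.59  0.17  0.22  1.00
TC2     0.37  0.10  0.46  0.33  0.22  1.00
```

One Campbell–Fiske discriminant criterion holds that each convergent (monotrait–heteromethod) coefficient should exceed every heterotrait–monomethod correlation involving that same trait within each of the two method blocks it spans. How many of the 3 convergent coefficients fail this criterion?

Convergent coefficients and their comparison sets:
TA (methods 1·2): 0.38 vs {0.19, 0.22, 0.70, 0.33} → fail.
TB (methods 1·2): 0.59 vs {0.19, 0.22, 0.23, 0.22} → pass.
TC (methods 1·2): 0.46 vs {0.70, 0.33, 0.23, 0.22} → fail.
2 of 3 fail.

2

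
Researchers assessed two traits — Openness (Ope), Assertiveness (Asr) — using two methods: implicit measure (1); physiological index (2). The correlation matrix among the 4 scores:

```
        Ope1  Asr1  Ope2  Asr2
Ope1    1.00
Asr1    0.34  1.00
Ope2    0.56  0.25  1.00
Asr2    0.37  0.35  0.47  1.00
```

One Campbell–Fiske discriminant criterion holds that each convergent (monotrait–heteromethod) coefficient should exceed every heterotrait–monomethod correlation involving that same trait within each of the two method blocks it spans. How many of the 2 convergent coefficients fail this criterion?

1

Each convergent coefficient versus the relevant comparison correlations:
Ope (methods 1·2): 0.56 vs {0.34, 0.47} → pass.
Asr (methods 1·2): 0.35 vs {0.34, 0.47} → fail.
1 of 2 fail.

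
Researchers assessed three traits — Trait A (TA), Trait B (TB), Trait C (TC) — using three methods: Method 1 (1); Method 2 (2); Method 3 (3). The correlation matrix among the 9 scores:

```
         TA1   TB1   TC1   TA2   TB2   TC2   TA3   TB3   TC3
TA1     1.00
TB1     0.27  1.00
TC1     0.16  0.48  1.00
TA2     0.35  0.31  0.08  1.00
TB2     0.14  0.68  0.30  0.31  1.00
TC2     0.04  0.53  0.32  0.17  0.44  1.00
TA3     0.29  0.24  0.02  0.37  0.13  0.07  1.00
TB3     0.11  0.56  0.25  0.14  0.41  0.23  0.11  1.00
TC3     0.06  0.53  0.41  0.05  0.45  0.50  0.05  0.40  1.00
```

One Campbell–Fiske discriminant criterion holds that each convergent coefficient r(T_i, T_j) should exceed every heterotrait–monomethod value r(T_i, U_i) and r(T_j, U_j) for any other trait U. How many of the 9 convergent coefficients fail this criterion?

3

Each convergent coefficient versus the relevant comparison correlations:
TA (methods 1·2): 0.35 vs {0.27, 0.31, 0.16, 0.17} → pass.
TA (methods 1·3): 0.29 vs {0.27, 0.11, 0.16, 0.05} → pass.
TA (methods 2·3): 0.37 vs {0.31, 0.11, 0.17, 0.05} → pass.
TB (methods 1·2): 0.68 vs {0.27, 0.31, 0.48, 0.44} → pass.
TB (methods 1·3): 0.56 vs {0.27, 0.11, 0.48, 0.40} → pass.
TB (methods 2·3): 0.41 vs {0.31, 0.11, 0.44, 0.40} → fail.
TC (methods 1·2): 0.32 vs {0.16, 0.17, 0.48, 0.44} → fail.
TC (methods 1·3): 0.41 vs {0.16, 0.05, 0.48, 0.40} → fail.
TC (methods 2·3): 0.50 vs {0.17, 0.05, 0.44, 0.40} → pass.
3 of 9 fail.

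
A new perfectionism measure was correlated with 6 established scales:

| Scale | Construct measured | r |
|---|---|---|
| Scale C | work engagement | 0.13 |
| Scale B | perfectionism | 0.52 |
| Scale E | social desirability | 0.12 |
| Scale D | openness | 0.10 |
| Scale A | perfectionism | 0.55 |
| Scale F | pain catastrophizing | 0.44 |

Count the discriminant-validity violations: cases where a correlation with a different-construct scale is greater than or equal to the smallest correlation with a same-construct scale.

Convergent (same construct = perfectionism): Scale B, Scale A.
Smallest convergent = 0.52. Discriminant values: 0.13, 0.12, 0.10, 0.44; count ≥ 0.52 → 0.

0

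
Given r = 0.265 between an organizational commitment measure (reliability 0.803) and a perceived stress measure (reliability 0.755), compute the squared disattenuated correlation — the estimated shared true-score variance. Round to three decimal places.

0.116

Disattenuated r = 0.265 / √(0.803 × 0.755) = 0.265 / 0.7786 = 0.3404.
Shared true-score variance = 0.3404² = 0.1159 ≈ 0.116.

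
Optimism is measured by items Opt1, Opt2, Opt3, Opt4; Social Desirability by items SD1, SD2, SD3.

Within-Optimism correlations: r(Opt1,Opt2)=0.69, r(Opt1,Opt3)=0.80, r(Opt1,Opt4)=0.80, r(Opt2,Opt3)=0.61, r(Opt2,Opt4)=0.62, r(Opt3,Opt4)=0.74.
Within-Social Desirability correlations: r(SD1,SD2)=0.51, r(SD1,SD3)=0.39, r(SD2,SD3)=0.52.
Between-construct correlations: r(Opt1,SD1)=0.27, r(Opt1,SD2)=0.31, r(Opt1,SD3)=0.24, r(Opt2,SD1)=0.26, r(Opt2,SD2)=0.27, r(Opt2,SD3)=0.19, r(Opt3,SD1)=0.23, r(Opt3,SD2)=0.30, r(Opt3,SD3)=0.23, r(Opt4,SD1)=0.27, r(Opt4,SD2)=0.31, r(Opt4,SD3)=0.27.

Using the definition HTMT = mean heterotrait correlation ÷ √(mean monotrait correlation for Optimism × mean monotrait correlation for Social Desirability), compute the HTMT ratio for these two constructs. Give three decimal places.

Mean heterotrait r = 3.15/12 = 0.2625.
Mean within-Opt = 4.26/6 = 0.7100; mean within-SD = 1.42/3 = 0.4733.
Geometric mean = √(0.7100 × 0.4733) = 0.5797.
HTMT = 0.2625 / 0.5797 = 0.453.

0.453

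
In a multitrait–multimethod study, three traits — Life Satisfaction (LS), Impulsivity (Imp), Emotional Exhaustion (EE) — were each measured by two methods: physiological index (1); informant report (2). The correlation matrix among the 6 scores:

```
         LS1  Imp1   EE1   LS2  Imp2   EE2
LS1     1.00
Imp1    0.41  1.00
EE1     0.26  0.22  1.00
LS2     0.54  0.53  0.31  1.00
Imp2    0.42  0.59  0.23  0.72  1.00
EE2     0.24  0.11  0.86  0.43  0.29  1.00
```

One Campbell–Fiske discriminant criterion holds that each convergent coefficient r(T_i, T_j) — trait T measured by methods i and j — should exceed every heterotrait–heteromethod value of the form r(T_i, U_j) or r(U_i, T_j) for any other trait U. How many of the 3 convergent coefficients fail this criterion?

Convergent coefficients and their comparison sets:
LS (methods 1·2): 0.54 vs {0.42, 0.53, 0.24, 0.31} → pass.
Imp (methods 1·2): 0.59 vs {0.53, 0.42, 0.11, 0.23} → pass.
EE (methods 1·2): 0.86 vs {0.31, 0.24, 0.23, 0.11} → pass.
0 of 3 fail.

0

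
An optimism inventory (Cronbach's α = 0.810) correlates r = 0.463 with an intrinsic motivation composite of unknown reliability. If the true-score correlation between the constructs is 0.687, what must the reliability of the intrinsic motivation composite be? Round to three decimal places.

0.561

r_true = r_obs / √(r_xx · r_yy) ⇒ 0.687 = 0.463 / √(0.810 · r_yy).
√(0.810 · r_yy) = 0.463 / 0.687 = 0.6739; 0.810 · r_yy = 0.4541; r_yy = 0.4541 / 0.810 ≈ 0.561.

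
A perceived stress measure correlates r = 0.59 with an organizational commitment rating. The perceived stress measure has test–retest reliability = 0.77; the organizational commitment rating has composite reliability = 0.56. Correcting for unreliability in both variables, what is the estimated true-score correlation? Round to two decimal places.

0.90

r_true = r_obs / √(r_xx · r_yy) = 0.59 / √(0.77 × 0.56) = 0.59 / √0.4312 = 0.59 / 0.6567 ≈ 0.90.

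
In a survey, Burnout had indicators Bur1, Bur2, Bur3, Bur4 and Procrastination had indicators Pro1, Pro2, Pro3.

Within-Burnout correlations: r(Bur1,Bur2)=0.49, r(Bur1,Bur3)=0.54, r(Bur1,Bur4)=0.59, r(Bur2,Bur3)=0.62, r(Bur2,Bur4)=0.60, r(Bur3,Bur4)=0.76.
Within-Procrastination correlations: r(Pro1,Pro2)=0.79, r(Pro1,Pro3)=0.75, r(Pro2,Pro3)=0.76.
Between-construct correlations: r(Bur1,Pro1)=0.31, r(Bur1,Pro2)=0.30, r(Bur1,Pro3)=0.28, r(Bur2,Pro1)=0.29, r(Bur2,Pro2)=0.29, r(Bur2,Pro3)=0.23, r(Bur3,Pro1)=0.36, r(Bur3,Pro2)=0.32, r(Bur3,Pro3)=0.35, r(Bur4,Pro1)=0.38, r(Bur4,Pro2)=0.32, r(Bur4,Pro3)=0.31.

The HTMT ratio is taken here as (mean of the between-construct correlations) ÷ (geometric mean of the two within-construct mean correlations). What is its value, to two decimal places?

0.46

Mean between = 3.74/12 = 0.3117.
Mean within-Bur = 3.60/6 = 0.6000; mean within-Pro = 2.30/3 = 0.7667.
Geometric mean = √(0.6000 × 0.7667) = 0.6782.
HTMT = 0.3117 / 0.6782 = 0.46.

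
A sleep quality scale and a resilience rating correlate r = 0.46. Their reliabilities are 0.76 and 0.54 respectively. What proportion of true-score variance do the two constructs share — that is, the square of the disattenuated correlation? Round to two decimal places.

Disattenuated r = 0.46 / √(0.76 × 0.54) = 0.46 / 0.6406 = 0.7181.
Shared true-score variance = 0.7181² = 0.5157 ≈ 0.52.

0.52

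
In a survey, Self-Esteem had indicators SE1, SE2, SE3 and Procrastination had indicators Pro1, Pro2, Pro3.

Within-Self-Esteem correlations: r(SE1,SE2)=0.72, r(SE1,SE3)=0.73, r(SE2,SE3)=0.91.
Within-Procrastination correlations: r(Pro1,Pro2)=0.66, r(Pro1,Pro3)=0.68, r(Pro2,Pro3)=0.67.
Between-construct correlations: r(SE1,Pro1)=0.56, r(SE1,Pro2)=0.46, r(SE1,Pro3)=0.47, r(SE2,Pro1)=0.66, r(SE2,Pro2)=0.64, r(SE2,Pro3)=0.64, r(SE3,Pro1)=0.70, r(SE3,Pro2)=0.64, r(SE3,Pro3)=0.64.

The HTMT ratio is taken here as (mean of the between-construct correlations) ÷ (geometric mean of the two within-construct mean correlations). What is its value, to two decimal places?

0.83

Mean heterotrait r = 5.41/9 = 0.6011.
Mean within-SE = 2.36/3 = 0.7867; mean within-Pro = 2.01/3 = 0.6700.
Geometric mean = √(0.7867 × 0.6700) = 0.7260.
HTMT = 0.6011 / 0.7260 = 0.83.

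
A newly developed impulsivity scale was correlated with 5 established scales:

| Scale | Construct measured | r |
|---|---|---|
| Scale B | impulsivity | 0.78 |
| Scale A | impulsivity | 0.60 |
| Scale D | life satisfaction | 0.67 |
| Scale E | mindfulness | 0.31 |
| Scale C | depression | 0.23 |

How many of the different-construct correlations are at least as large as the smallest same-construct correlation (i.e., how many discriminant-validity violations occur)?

Convergent (same construct = impulsivity): Scale B, Scale A.
Smallest convergent = 0.60. Discriminant values: 0.67, 0.31, 0.23; count ≥ 0.60 → 1.

1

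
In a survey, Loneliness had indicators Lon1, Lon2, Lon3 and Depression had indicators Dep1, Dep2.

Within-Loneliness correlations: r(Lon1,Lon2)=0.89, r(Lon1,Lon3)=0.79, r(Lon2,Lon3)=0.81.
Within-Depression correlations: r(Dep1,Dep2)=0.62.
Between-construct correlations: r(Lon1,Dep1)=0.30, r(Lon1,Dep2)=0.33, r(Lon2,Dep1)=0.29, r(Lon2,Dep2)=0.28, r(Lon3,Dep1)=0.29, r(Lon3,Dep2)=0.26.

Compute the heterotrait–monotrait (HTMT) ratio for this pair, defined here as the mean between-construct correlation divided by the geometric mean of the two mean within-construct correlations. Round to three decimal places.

Mean heterotrait r = 1.75/6 = 0.2917.
Mean within-Lon = 2.49/3 = 0.8300; mean within-Dep = 0.62/1 = 0.6200.
Geometric mean = √(0.8300 × 0.6200) = 0.7174.
HTMT = 0.2917 / 0.7174 = 0.407.

0.407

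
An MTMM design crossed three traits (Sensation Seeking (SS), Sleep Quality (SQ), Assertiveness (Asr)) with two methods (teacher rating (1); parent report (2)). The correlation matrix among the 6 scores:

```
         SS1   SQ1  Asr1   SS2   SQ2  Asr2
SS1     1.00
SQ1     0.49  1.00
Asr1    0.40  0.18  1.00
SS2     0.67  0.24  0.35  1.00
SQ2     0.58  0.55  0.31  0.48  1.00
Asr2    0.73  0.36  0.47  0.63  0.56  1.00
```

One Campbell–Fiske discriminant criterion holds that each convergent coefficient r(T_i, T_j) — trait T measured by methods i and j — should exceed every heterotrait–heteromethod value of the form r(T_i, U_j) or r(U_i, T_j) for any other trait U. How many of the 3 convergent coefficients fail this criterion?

3

Convergent coefficients and their comparison sets:
SS (methods 1·2): 0.67 vs {0.58, 0.24, 0.73, 0.35} → fail.
SQ (methods 1·2): 0.55 vs {0.24, 0.58, 0.36, 0.31} → fail.
Asr (methods 1·2): 0.47 vs {0.35, 0.73, 0.31, 0.36} → fail.
3 of 3 fail.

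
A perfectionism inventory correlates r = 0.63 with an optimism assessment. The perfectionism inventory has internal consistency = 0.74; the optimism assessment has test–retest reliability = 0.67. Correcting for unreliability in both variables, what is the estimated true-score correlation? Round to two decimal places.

0.89

r_true = r_obs / √(r_xx · r_yy) = 0.63 / √(0.74 × 0.67) = 0.63 / √0.4958 = 0.63 / 0.7041 ≈ 0.89.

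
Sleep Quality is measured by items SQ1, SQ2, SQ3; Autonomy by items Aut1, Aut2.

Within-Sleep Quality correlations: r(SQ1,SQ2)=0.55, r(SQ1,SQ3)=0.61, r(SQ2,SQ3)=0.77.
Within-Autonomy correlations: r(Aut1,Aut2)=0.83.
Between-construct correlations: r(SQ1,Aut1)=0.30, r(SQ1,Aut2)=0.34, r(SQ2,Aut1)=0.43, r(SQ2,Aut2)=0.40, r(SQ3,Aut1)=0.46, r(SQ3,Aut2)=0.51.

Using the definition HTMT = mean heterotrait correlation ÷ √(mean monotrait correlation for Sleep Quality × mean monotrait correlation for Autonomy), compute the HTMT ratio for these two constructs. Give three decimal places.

0.557

Between-construct mean = 2.44/6 = 0.4067.
Mean within-SQ = 1.93/3 = 0.6433; mean within-Aut = 0.83/1 = 0.8300.
Geometric mean = √(0.6433 × 0.8300) = 0.7307.
HTMT = 0.4067 / 0.7307 = 0.557.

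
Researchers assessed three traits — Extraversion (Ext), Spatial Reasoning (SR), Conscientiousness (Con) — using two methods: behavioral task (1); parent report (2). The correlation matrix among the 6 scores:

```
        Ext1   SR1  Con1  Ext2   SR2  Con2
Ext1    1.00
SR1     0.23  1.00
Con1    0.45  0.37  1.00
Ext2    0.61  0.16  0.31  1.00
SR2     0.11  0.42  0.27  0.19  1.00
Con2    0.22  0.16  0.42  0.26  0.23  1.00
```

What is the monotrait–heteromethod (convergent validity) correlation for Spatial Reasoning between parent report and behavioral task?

Same trait (SR), different methods: r(SR2, SR1) = 0.42.

0.42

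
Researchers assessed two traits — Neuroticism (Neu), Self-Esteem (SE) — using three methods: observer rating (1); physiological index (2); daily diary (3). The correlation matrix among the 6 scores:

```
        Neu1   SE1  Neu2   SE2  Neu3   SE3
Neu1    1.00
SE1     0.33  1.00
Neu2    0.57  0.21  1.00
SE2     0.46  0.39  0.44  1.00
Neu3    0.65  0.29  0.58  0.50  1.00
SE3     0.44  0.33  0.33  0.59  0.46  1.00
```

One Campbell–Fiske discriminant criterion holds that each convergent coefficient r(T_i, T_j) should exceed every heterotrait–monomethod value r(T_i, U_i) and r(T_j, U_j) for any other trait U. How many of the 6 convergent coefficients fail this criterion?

2

Each convergent coefficient versus the relevant comparison correlations:
Neu (methods 1·2): 0.57 vs {0.33, 0.44} → pass.
Neu (methods 1·3): 0.65 vs {0.33, 0.46} → pass.
Neu (methods 2·3): 0.58 vs {0.44, 0.46} → pass.
SE (methods 1·2): 0.39 vs {0.33, 0.44} → fail.
SE (methods 1·3): 0.33 vs {0.33, 0.46} → fail.
SE (methods 2·3): 0.59 vs {0.44, 0.46} → pass.
2 of 6 fail.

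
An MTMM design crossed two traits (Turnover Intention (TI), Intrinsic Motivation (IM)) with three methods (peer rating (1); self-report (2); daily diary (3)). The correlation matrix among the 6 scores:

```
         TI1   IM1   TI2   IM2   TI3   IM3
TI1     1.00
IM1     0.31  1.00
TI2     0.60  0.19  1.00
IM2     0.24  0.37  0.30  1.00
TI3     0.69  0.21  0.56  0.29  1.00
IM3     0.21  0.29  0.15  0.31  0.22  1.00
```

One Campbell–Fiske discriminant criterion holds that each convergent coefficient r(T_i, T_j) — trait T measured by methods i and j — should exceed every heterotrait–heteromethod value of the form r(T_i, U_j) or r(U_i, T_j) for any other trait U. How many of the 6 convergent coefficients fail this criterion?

0

Each convergent coefficient versus the relevant comparison correlations:
TI (methods 1·2): 0.60 vs {0.24, 0.19} → pass.
TI (methods 1·3): 0.69 vs {0.21, 0.21} → pass.
TI (methods 2·3): 0.56 vs {0.15, 0.29} → pass.
IM (methods 1·2): 0.37 vs {0.19, 0.24} → pass.
IM (methods 1·3): 0.29 vs {0.21, 0.21} → pass.
IM (methods 2·3): 0.31 vs {0.29, 0.15} → pass.
0 of 6 fail.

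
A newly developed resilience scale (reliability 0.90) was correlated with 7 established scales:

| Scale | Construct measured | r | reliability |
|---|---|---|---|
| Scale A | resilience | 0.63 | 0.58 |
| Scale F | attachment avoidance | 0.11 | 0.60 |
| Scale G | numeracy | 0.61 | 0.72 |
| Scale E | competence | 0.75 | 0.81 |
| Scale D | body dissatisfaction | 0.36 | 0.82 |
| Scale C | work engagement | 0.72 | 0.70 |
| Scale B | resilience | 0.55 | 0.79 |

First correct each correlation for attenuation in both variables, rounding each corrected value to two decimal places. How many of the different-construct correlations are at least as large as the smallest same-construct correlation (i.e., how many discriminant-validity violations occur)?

Disattenuated r (r / √(r_scale · r_new)):
  Scale A (conv): 0.63 / √(0.58·0.90) = 0.87
  Scale F (disc): 0.11 / √(0.60·0.90) = 0.15
  Scale G (disc): 0.61 / √(0.72·0.90) = 0.76
  Scale E (disc): 0.75 / √(0.81·0.90) = 0.88
  Scale D (disc): 0.36 / √(0.82·0.90) = 0.42
  Scale C (disc): 0.72 / √(0.70·0.90) = 0.91
  Scale B (conv): 0.55 / √(0.79·0.90) = 0.65
Smallest convergent = 0.65. Discriminant values: 0.15, 0.76, 0.88, 0.42, 0.91; count ≥ 0.65 → 3.

3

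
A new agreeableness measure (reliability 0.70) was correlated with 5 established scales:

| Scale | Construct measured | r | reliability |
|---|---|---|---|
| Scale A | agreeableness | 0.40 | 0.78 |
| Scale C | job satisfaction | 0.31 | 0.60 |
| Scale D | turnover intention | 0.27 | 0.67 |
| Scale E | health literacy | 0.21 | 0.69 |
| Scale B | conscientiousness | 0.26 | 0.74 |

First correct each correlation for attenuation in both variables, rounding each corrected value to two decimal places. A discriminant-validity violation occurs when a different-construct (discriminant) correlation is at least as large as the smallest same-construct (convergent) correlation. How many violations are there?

Disattenuated r (r / √(r_scale · r_new)):
  Scale A (conv): 0.40 / √(0.78·0.70) = 0.54
  Scale C (disc): 0.31 / √(0.60·0.70) = 0.48
  Scale D (disc): 0.27 / √(0.67·0.70) = 0.39
  Scale E (disc): 0.21 / √(0.69·0.70) = 0.30
  Scale B (disc): 0.26 / √(0.74·0.70) = 0.36
Smallest convergent = 0.54. Discriminant values: 0.48, 0.39, 0.30, 0.36; count ≥ 0.54 → 0.

0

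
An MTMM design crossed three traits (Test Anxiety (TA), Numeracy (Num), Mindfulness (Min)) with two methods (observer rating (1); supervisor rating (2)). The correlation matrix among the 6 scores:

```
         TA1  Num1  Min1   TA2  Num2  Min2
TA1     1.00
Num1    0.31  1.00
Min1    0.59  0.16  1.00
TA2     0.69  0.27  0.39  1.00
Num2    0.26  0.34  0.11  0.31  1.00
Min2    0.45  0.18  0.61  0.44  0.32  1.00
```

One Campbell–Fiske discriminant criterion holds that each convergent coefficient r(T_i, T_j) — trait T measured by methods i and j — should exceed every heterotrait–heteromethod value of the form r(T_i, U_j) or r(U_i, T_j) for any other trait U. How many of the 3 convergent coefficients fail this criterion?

Checking each validity diagonal entry against its comparison values:
TA (methods 1·2): 0.69 vs {0.26, 0.27, 0.45, 0.39} → pass.
Num (methods 1·2): 0.34 vs {0.27, 0.26, 0.18, 0.11} → pass.
Min (methods 1·2): 0.61 vs {0.39, 0.45, 0.11, 0.18} → pass.
0 of 3 fail.

0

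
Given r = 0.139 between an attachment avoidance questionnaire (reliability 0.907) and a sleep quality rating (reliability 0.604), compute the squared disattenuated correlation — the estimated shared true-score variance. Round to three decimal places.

Disattenuated r = 0.139 / √(0.907 × 0.604) = 0.139 / 0.7402 = 0.1878.
Shared true-score variance = 0.1878² = 0.0353 ≈ 0.035.

0.035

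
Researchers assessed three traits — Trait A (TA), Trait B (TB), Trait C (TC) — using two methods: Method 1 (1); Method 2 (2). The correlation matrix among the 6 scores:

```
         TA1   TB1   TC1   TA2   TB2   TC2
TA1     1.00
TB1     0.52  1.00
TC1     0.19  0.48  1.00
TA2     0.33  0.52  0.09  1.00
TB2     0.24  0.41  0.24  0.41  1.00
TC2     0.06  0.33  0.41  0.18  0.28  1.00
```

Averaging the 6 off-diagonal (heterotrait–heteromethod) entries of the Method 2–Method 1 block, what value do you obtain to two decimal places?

HTHM values (method 2 × method 1): 0.52, 0.09, 0.24, 0.24, 0.06, 0.33; mean = 1.48/6 = 0.25.

0.25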